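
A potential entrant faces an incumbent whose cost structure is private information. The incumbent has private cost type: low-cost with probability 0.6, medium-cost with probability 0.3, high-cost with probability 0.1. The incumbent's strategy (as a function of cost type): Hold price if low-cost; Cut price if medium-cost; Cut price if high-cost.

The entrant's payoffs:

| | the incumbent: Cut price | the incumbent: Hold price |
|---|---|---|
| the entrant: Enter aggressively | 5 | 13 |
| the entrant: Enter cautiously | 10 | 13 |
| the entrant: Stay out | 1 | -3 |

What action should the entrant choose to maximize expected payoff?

Enter cautiously

E[Enter aggressively] = 0.6·(13) + 0.3·(5) + 0.1·(5) = 9.8
E[Enter cautiously] = 0.6·(13) + 0.3·(10) + 0.1·(10) = 11.8
E[Stay out] = 0.6·(-3) + 0.3·(1) + 0.1·(1) = -1.4
Best response: Enter cautiously (11.8 is the largest).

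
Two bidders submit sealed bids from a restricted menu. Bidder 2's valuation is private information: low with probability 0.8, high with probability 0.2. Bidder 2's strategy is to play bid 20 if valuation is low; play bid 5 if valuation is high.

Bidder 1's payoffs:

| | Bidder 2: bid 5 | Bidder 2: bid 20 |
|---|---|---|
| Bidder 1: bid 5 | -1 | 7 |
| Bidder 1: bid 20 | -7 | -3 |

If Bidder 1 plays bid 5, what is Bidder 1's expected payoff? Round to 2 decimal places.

5.40

Take the expectation over Bidder 2's valuation, weighting each type's action by its prior probability.
E[bid 5] = 0.8·7 + 0.2·(-1) = 5.6 + (-0.2) = 5.4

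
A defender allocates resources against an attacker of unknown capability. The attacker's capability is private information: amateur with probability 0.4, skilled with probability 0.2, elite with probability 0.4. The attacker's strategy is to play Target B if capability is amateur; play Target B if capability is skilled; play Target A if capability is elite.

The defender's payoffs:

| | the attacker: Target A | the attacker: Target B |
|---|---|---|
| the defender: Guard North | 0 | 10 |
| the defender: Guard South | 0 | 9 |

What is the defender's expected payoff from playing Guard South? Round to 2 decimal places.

Take the expectation over the attacker's capability, weighting each type's action by its prior probability.
E[Guard South] = 0.4·9 + 0.2·9 + 0.4·0 = 3.6 + 1.8 + 0 = 5.4

5.40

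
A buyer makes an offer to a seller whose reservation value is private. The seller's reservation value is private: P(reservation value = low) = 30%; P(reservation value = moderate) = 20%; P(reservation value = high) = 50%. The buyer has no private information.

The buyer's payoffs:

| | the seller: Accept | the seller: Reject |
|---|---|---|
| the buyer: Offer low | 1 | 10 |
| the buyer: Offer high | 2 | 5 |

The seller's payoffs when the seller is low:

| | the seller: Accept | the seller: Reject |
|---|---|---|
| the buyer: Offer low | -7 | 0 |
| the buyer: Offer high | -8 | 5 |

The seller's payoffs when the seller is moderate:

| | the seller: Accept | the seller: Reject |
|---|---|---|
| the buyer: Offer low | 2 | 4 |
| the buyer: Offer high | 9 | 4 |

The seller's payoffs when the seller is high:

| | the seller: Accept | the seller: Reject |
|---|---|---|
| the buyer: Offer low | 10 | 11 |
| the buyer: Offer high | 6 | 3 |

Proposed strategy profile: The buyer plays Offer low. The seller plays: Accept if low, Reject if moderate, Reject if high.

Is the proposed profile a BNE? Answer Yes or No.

The buyer plays Offer low: E[Offer low] = 0.3·(1) + 0.2·(10) + 0.5·(10) = 7.3; E[Offer high] = 4.1. Best-responding. ✓
The seller (reservation value low), facing Offer low: Accept gives -7, Reject gives 0. Proposed Accept is not best — profitable deviation exists. ✗
The seller (reservation value moderate), facing Offer low: Accept gives 2, Reject gives 4. Proposed Reject is best. ✓
The seller (reservation value high), facing Offer low: Accept gives 10, Reject gives 11. Proposed Reject is best. ✓

No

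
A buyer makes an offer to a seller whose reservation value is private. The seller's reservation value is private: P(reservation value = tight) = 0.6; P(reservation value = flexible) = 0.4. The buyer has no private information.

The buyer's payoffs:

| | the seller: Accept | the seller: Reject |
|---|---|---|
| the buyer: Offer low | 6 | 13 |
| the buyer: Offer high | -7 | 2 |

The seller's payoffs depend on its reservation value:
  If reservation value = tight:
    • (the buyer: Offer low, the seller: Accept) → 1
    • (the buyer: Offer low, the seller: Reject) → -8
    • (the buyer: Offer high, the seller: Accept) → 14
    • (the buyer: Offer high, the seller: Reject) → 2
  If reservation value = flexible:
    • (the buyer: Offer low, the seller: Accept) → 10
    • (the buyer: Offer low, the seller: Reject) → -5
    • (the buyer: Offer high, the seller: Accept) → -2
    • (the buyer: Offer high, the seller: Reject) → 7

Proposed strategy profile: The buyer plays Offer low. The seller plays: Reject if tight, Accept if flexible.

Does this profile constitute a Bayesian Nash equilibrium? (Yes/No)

No

A profile is a BNE iff every type of every player is best-responding given beliefs about the other side.
The buyer plays Offer low: E[Offer low] = 0.6·(13) + 0.4·(6) = 10.2; E[Offer high] = -1.6. Best-responding. ✓
The seller (reservation value tight), facing Offer low: Accept gives 1, Reject gives -8. Proposed Reject is not best — profitable deviation exists. ✗
The seller (reservation value flexible), facing Offer low: Accept gives 10, Reject gives -5. Proposed Accept is best. ✓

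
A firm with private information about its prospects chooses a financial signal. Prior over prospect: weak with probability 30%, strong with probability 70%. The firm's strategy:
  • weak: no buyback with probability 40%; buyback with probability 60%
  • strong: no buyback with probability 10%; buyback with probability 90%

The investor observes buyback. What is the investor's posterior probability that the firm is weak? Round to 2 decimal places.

0.22

P(buyback) = 0.3·0.6 + 0.7·0.9 = 0.81
P(weak | buyback) = (0.3·0.6) / 0.81 = 0.18 / 0.81 = 0.222222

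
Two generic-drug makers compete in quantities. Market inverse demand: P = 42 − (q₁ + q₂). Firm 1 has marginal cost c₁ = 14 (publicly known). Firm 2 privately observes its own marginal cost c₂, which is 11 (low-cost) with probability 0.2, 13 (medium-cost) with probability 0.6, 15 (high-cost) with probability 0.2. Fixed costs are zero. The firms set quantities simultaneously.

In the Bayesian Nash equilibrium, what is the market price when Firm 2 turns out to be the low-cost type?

22

Firm 2 with cost c maximizes (42 − (q₁+q₂) − c)·q₂, giving q₂(c) = (42 − c − q₁)/2.
E[c₂] = 0.2·11 + 0.6·13 + 0.2·15 = 13
Firm 1's FOC against E[q₂] yields q₁ = (42 − 2·14 + E[c₂])/3 = (42 − 28 + 13)/3 = 9.
q₂(low-cost) = 11, so P = 42 − (9 + 11) = 22.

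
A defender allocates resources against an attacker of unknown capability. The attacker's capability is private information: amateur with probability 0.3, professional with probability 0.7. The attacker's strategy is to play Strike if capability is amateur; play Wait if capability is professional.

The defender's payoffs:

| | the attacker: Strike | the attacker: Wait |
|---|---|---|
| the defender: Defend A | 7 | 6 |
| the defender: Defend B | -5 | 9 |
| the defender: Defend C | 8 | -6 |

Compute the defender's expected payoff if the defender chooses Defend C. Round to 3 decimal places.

E[Defend C] = 0.3·8 + 0.7·(-6) = 2.4 + (-4.2) = -1.8

-1.800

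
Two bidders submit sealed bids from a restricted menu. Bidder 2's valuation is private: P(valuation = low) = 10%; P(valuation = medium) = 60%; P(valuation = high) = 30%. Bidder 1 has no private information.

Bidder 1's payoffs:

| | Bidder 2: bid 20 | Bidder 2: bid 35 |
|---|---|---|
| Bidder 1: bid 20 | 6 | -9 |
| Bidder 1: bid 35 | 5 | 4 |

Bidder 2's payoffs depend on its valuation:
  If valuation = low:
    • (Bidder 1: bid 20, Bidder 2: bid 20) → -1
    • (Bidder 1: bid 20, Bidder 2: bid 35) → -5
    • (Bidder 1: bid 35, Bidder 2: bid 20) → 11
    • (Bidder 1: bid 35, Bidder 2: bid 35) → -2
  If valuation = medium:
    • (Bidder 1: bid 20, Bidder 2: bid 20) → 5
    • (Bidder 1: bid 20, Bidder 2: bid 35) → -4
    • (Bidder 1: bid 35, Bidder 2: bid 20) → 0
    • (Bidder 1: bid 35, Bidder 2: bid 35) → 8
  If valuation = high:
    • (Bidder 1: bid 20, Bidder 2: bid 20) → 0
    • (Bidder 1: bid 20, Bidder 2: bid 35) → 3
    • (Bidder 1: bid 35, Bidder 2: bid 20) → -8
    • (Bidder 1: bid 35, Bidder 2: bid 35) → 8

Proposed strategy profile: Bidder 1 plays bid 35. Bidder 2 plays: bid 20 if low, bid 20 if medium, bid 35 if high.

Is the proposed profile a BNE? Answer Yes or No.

Bidder 1 plays bid 35: E[bid 35] = 0.1·(5) + 0.6·(5) + 0.3·(4) = 4.7; E[bid 20] = 1.5. Best-responding. ✓
Bidder 2 (valuation low), facing bid 35: bid 20 gives 11, bid 35 gives -2. Proposed bid 20 is best. ✓
Bidder 2 (valuation medium), facing bid 35: bid 20 gives 0, bid 35 gives 8. Proposed bid 20 is not best — profitable deviation exists. ✗
Bidder 2 (valuation high), facing bid 35: bid 20 gives -8, bid 35 gives 8. Proposed bid 35 is best. ✓

No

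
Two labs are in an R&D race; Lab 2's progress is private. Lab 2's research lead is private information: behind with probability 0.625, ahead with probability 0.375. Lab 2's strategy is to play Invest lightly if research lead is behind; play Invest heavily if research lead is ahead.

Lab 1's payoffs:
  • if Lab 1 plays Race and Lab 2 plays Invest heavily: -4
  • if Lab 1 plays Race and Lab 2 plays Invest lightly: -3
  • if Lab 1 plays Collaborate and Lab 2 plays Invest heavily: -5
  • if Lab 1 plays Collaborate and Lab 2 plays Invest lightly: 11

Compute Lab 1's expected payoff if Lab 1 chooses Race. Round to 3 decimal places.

-3.375

E[Race] = 0.625·(-3) + 0.375·(-4) = (-1.875) + (-1.5) = -3.375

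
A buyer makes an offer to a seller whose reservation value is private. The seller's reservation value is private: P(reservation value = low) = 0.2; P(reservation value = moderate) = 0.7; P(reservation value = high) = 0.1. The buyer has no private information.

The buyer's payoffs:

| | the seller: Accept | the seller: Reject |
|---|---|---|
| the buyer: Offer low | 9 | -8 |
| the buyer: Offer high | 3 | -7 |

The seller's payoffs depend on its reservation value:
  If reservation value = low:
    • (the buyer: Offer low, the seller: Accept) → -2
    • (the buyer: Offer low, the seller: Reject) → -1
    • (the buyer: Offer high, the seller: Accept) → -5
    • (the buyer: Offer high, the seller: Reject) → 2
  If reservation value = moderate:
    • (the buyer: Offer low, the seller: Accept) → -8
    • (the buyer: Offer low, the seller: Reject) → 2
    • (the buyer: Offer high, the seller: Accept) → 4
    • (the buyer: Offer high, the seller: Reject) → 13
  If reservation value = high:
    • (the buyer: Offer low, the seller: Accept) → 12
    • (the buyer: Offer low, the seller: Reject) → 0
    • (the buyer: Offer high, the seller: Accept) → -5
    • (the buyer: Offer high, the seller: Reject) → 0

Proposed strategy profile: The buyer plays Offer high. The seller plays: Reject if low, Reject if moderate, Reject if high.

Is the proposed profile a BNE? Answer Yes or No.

A profile is a BNE iff every type of every player is best-responding given beliefs about the other side.
The buyer plays Offer high: E[Offer high] = 0.2·(-7) + 0.7·(-7) + 0.1·(-7) = -7; E[Offer low] = -8. Best-responding. ✓
The seller (reservation value low), facing Offer high: Accept gives -5, Reject gives 2. Proposed Reject is best. ✓
The seller (reservation value moderate), facing Offer high: Accept gives 4, Reject gives 13. Proposed Reject is best. ✓
The seller (reservation value high), facing Offer high: Accept gives -5, Reject gives 0. Proposed Reject is best. ✓

Yes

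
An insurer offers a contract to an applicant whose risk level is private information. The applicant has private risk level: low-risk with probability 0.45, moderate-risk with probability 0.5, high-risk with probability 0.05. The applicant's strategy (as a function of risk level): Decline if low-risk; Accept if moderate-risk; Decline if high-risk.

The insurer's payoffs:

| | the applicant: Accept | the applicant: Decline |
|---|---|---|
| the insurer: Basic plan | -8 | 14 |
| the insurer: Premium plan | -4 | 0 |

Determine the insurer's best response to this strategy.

Compute the insurer's expected payoff for each action, taking the expectation over the applicant's type.
E[Basic plan] = 0.45·(14) + 0.5·(-8) + 0.05·(14) = 3
E[Premium plan] = 0.45·(0) + 0.5·(-4) + 0.05·(0) = -2
Best response: Basic plan (3 is the largest).

Basic plan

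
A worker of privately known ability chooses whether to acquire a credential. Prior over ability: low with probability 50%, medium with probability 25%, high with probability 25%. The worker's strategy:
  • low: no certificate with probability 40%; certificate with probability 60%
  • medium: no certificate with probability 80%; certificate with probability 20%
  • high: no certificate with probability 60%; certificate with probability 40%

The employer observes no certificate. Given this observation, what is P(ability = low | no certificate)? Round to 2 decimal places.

P(no certificate) = 0.5·0.4 + 0.25·0.8 + 0.25·0.6 = 0.55
P(low | no certificate) = (0.5·0.4) / 0.55 = 0.2 / 0.55 = 0.363636

0.36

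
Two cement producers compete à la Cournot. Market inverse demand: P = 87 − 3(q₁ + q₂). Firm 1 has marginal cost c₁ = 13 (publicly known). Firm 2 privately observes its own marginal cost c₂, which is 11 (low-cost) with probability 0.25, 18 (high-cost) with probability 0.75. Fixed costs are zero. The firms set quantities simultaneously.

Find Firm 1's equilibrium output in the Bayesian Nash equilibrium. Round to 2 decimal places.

8.58

Type-c best response for Firm 2: q₂(c) = (87 − c)/6 − q₁/2.
Firm 1 maximizes expected profit; its first-order condition is 87 − 6q₁ − 3E[q₂] − 13 = 0.
Substituting E[q₂] and solving: E[c₂] = 16.25, so q₁ = (87 − 2·13 + 16.25)/9 = 8.58333.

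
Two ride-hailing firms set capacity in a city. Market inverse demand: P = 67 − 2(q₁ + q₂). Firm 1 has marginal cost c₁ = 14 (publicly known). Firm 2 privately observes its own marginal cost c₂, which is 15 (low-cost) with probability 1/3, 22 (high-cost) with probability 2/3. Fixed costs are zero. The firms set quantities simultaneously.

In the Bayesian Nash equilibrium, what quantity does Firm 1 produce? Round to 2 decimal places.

Each type of Firm 2 best-responds to q₁; Firm 1 best-responds to the expected q₂ over Firm 2's types.
Firm 2 with cost c maximizes (67 − 2(q₁+q₂) − c)·q₂, giving q₂(c) = (67 − c − 2q₁)/4.
E[c₂] = 1/3·15 + 2/3·22 = 19.6667
Firm 1's FOC against E[q₂] yields q₁ = (67 − 2·14 + E[c₂])/6 = (67 − 28 + 19.6667)/6 = 9.77778.

9.78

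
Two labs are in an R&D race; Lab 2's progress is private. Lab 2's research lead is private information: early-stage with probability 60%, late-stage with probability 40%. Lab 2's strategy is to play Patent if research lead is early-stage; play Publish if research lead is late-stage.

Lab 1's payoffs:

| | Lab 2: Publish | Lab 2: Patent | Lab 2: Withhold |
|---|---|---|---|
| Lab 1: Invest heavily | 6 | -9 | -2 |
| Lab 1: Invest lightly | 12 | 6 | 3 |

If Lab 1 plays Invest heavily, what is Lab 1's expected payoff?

E[Invest heavily] = 0.6·(-9) + 0.4·6 = (-5.4) + 2.4 = -3

-3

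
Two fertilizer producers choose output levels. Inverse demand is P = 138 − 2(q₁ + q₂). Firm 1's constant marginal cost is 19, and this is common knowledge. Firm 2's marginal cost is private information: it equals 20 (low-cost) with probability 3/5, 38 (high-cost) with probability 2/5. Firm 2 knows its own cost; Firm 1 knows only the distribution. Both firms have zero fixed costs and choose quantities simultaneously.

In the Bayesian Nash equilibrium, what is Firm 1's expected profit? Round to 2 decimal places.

Each type of Firm 2 best-responds to q₁; Firm 1 best-responds to the expected q₂ over Firm 2's types.
Firm 2 with cost c maximizes (138 − 2(q₁+q₂) − c)·q₂, giving q₂(c) = (138 − c − 2q₁)/4.
E[c₂] = 3/5·20 + 2/5·38 = 27.2
Firm 1's FOC against E[q₂] yields q₁ = (138 − 2·19 + E[c₂])/6 = (138 − 38 + 27.2)/6 = 21.2.
E[P] = 138 − 2·(q₁ + E[q₂]) = 61.4; Firm 1's expected profit = (E[P] − 19)·q₁ = (61.4 − 19)·21.2 = 898.88.

898.88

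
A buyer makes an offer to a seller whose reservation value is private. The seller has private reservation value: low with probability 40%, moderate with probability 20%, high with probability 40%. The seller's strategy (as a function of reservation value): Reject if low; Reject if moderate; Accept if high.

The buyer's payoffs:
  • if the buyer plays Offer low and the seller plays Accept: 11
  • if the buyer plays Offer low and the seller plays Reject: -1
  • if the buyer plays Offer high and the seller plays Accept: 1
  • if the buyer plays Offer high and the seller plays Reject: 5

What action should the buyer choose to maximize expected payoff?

Offer low

E[Offer low] = 0.4·(-1) + 0.2·(-1) + 0.4·(11) = 3.8
E[Offer high] = 0.4·(5) + 0.2·(5) + 0.4·(1) = 3.4
Best response: Offer low (3.8 is the largest).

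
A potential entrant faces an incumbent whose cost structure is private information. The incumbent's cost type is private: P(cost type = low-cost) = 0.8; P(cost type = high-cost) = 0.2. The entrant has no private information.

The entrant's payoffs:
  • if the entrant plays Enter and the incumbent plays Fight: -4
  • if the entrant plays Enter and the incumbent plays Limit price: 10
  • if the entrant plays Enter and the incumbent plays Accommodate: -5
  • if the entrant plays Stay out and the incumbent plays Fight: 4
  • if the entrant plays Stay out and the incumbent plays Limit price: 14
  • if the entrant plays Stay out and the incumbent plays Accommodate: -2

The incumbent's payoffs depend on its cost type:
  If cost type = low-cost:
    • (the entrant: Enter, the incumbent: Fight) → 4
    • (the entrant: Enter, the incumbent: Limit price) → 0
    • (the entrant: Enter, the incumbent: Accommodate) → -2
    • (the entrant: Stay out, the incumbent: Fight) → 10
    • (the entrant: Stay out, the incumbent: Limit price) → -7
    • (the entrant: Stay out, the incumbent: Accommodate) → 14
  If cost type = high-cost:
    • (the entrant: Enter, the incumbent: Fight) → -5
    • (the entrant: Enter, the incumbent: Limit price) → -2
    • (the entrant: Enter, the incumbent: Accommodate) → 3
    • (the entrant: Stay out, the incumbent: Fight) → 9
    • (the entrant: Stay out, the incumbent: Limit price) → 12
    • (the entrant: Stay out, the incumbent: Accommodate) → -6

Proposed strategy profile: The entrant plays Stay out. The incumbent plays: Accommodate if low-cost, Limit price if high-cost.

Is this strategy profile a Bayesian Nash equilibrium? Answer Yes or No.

The entrant plays Stay out: E[Stay out] = 0.8·(-2) + 0.2·(14) = 1.2; E[Enter] = -2. Best-responding. ✓
The incumbent (cost type low-cost), facing Stay out: Fight gives 10, Limit price gives -7, Accommodate gives 14. Proposed Accommodate is best. ✓
The incumbent (cost type high-cost), facing Stay out: Fight gives 9, Limit price gives 12, Accommodate gives -6. Proposed Limit price is best. ✓

Yes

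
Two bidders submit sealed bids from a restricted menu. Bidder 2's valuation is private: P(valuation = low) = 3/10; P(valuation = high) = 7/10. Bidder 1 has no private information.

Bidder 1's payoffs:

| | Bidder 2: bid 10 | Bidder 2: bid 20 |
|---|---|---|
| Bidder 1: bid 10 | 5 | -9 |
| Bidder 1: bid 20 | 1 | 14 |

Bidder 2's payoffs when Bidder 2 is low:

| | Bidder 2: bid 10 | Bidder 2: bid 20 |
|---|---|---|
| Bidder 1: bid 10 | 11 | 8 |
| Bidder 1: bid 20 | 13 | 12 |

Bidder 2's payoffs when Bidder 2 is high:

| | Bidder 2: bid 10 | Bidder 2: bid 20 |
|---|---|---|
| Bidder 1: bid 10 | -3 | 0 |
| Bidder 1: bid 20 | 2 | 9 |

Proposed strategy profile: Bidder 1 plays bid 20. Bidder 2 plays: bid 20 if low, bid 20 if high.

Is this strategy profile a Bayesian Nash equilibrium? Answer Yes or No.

No

Bidder 1 plays bid 20: E[bid 20] = 3/10·(14) + 7/10·(14) = 14; E[bid 10] = -9. Best-responding. ✓
Bidder 2 (valuation low), facing bid 20: bid 10 gives 13, bid 20 gives 12. Proposed bid 20 is not best — profitable deviation exists. ✗
Bidder 2 (valuation high), facing bid 20: bid 10 gives 2, bid 20 gives 9. Proposed bid 20 is best. ✓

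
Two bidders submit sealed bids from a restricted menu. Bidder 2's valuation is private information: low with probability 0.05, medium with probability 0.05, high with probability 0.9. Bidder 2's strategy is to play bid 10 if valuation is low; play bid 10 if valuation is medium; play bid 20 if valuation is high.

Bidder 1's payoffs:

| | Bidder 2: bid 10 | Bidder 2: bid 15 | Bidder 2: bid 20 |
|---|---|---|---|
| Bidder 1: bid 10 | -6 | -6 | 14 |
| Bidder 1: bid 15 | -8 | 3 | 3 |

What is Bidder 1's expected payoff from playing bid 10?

12

E[bid 10] = 0.05·(-6) + 0.05·(-6) + 0.9·14 = (-0.3) + (-0.3) + 12.6 = 12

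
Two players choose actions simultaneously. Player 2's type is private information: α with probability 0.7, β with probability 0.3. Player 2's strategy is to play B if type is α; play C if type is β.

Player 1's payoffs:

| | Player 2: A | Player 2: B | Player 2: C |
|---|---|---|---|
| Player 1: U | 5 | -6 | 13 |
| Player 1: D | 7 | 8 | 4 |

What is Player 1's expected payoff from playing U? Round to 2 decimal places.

-0.30

Take the expectation over Player 2's type, weighting each type's action by its prior probability.
E[U] = 0.7·(-6) + 0.3·13 = (-4.2) + 3.9 = -0.3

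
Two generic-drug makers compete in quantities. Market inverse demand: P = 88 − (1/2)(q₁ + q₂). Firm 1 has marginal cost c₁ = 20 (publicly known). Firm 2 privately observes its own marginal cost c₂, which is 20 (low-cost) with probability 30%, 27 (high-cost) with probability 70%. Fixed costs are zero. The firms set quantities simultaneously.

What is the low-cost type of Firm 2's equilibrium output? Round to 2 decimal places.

43.70

Each type of Firm 2 best-responds to q₁; Firm 1 best-responds to the expected q₂ over Firm 2's types.
Firm 2 with cost c maximizes (88 − (1/2)(q₁+q₂) − c)·q₂, giving q₂(c) = (88 − c − (1/2)q₁).
E[c₂] = 0.3·20 + 0.7·27 = 24.9
Firm 1's FOC against E[q₂] yields q₁ = (88 − 2·20 + E[c₂])/(3/2) = (88 − 40 + 24.9)/(3/2) = 48.6.
q₂(low-cost) = (88 − 20 − (1/2)·48.6) = 43.7.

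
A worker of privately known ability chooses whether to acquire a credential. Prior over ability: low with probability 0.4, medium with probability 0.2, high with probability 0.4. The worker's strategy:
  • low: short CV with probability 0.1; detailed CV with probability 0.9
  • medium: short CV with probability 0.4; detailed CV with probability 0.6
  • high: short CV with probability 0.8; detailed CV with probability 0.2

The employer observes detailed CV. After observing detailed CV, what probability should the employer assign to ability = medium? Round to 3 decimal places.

Apply Bayes' rule using the sender's strategy as the likelihood.
P(detailed CV) = 0.4·0.9 + 0.2·0.6 + 0.4·0.2 = 0.56
P(medium | detailed CV) = (0.2·0.6) / 0.56 = 0.12 / 0.56 = 0.214286

0.214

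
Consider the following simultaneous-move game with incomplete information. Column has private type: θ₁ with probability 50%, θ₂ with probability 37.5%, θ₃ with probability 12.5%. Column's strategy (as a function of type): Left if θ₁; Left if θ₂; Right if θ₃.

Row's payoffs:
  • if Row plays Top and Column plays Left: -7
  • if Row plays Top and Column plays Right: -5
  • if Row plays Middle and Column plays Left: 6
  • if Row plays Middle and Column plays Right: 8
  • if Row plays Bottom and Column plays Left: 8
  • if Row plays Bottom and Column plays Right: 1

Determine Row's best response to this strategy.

Bottom

Compute Row's expected payoff for each action, taking the expectation over Column's type.
E[Top] = 0.5·(-7) + 0.375·(-7) + 0.125·(-5) = -6.75
E[Middle] = 0.5·(6) + 0.375·(6) + 0.125·(8) = 6.25
E[Bottom] = 0.5·(8) + 0.375·(8) + 0.125·(1) = 7.125
Best response: Bottom (7.125 is the largest).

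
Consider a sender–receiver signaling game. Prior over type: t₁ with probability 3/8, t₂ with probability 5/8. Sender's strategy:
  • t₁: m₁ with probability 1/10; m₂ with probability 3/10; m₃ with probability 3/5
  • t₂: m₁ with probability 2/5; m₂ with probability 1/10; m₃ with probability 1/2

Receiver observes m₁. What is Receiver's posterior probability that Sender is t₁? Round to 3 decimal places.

P(m₁) = (3/8)·(1/10) + (5/8)·(2/5) = 23/80
P(t₁ | m₁) = ((3/8)·(1/10)) / (23/80) = (3/80) / (23/80) = 3/23

0.130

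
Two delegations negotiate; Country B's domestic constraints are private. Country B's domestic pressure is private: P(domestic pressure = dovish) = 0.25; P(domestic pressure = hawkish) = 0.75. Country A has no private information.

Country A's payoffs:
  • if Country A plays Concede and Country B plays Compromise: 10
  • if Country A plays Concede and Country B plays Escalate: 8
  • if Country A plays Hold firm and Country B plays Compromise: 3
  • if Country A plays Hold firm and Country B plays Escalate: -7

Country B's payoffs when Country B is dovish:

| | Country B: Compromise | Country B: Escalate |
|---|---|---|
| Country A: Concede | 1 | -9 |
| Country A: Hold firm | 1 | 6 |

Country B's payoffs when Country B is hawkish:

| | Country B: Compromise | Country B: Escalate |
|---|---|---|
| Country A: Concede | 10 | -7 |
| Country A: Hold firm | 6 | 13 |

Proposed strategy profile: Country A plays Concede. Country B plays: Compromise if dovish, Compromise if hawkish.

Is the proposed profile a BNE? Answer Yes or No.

Country A plays Concede: E[Concede] = 0.25·(10) + 0.75·(10) = 10; E[Hold firm] = 3. Best-responding. ✓
Country B (domestic pressure dovish), facing Concede: Compromise gives 1, Escalate gives -9. Proposed Compromise is best. ✓
Country B (domestic pressure hawkish), facing Concede: Compromise gives 10, Escalate gives -7. Proposed Compromise is best. ✓

Yes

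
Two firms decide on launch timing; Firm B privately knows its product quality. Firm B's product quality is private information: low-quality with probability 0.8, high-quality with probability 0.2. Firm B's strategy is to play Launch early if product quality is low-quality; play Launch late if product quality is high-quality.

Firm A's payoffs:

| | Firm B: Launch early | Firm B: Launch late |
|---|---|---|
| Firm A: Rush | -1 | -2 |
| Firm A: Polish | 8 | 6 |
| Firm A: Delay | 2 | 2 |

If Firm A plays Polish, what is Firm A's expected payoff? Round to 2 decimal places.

Take the expectation over Firm B's product quality, weighting each type's action by its prior probability.
E[Polish] = 0.8·8 + 0.2·6 = 6.4 + 1.2 = 7.6

7.60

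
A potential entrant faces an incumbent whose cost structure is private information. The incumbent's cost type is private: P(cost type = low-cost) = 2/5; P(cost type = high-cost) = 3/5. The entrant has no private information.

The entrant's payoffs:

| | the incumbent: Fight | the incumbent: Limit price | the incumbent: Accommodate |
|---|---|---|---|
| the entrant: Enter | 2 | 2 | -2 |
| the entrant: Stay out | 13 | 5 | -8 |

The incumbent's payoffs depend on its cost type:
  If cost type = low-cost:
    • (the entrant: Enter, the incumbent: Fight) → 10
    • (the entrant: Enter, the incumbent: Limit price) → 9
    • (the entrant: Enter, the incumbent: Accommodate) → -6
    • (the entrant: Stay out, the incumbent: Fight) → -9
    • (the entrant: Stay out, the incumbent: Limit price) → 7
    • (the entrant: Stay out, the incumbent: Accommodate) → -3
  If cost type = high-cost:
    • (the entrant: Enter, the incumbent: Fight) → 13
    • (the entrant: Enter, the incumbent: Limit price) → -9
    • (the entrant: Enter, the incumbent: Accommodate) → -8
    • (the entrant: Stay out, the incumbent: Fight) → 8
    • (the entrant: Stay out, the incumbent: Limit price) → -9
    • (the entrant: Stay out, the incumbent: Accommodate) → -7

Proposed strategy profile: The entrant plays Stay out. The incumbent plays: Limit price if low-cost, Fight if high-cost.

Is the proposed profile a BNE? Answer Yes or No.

A profile is a BNE iff every type of every player is best-responding given beliefs about the other side.
The entrant plays Stay out: E[Stay out] = 2/5·(5) + 3/5·(13) = 49/5; E[Enter] = 2. Best-responding. ✓
The incumbent (cost type low-cost), facing Stay out: Fight gives -9, Limit price gives 7, Accommodate gives -3. Proposed Limit price is best. ✓
The incumbent (cost type high-cost), facing Stay out: Fight gives 8, Limit price gives -9, Accommodate gives -7. Proposed Fight is best. ✓

Yes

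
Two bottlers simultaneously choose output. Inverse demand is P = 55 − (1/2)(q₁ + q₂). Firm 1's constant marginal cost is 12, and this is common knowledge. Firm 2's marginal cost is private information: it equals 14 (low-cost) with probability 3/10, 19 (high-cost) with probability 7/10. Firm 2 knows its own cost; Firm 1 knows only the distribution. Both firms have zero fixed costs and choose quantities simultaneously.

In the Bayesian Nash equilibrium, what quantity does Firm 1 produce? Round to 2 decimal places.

32.33

Each type of Firm 2 best-responds to q₁; Firm 1 best-responds to the expected q₂ over Firm 2's types.
Firm 2 with cost c maximizes (55 − (1/2)(q₁+q₂) − c)·q₂, giving q₂(c) = (55 − c − (1/2)q₁).
E[c₂] = 3/10·14 + 7/10·19 = 17.5
Firm 1's FOC against E[q₂] yields q₁ = (55 − 2·12 + E[c₂])/(3/2) = (55 − 24 + 17.5)/(3/2) = 32.3333.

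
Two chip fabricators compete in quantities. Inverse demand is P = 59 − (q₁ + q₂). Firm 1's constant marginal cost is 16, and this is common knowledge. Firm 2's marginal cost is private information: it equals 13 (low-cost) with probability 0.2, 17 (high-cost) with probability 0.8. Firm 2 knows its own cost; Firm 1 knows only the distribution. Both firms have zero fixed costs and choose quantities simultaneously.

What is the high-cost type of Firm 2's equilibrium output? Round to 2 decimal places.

Firm 2 with cost c maximizes (59 − (q₁+q₂) − c)·q₂, giving q₂(c) = (59 − c − q₁)/2.
E[c₂] = 0.2·13 + 0.8·17 = 16.2
Firm 1's FOC against E[q₂] yields q₁ = (59 − 2·16 + E[c₂])/3 = (59 − 32 + 16.2)/3 = 14.4.
q₂(high-cost) = (59 − 17 − 14.4)/2 = 13.8.

13.80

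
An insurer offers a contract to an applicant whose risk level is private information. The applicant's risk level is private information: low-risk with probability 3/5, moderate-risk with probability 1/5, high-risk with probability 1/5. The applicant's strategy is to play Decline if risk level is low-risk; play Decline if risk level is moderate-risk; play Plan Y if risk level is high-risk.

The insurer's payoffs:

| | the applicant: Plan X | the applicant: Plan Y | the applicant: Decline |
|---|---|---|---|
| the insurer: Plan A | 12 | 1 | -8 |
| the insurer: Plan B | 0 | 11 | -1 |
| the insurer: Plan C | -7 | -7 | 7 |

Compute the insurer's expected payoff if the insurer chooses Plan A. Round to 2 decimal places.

-6.20

Take the expectation over the applicant's risk level, weighting each type's action by its prior probability.
E[Plan A] = 3/5·(-8) + 1/5·(-8) + 1/5·1 = (-24/5) + (-8/5) + 1/5 = -31/5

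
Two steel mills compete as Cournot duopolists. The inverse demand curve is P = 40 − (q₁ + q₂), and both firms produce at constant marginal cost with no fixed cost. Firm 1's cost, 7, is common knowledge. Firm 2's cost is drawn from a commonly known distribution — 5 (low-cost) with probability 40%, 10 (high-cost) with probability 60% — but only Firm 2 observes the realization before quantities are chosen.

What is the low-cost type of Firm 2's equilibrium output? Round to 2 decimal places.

Firm 2 with cost c maximizes (40 − (q₁+q₂) − c)·q₂, giving q₂(c) = (40 − c − q₁)/2.
E[c₂] = 0.4·5 + 0.6·10 = 8
Firm 1's FOC against E[q₂] yields q₁ = (40 − 2·7 + E[c₂])/3 = (40 − 14 + 8)/3 = 11.3333.
q₂(low-cost) = (40 − 5 − 11.3333)/2 = 11.8333.

11.83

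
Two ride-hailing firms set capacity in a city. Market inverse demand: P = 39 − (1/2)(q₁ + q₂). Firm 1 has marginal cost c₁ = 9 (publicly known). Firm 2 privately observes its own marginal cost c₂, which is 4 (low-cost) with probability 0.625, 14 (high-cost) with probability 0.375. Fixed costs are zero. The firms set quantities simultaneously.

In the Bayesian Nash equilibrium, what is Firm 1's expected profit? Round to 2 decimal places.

183.68

Each type of Firm 2 best-responds to q₁; Firm 1 best-responds to the expected q₂ over Firm 2's types.
Firm 2 with cost c maximizes (39 − (1/2)(q₁+q₂) − c)·q₂, giving q₂(c) = (39 − c − (1/2)q₁).
E[c₂] = 0.625·4 + 0.375·14 = 7.75
Firm 1's FOC against E[q₂] yields q₁ = (39 − 2·9 + E[c₂])/(3/2) = (39 − 18 + 7.75)/(3/2) = 19.1667.
E[P] = 39 − (1/2)·(q₁ + E[q₂]) = 18.5833; Firm 1's expected profit = (E[P] − 9)·q₁ = (18.5833 − 9)·19.1667 = 183.681.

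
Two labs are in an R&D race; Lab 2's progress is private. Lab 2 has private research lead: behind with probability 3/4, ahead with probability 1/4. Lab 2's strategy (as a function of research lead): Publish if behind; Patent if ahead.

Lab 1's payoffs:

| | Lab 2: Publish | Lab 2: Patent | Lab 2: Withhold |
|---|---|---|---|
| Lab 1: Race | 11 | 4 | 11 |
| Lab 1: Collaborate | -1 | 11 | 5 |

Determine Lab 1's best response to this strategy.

E[Race] = 3/4·(11) + 1/4·(4) = 37/4
E[Collaborate] = 3/4·(-1) + 1/4·(11) = 2
Best response: Race (37/4 is the largest).

Race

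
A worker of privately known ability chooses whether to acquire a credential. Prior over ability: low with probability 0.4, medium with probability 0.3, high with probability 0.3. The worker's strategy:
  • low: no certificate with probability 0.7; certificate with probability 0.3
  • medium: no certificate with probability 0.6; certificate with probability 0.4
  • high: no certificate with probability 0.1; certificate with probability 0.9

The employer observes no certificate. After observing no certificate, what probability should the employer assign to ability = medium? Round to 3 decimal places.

0.367

Apply Bayes' rule using the sender's strategy as the likelihood.
P(no certificate) = 0.4·0.7 + 0.3·0.6 + 0.3·0.1 = 0.49
P(medium | no certificate) = (0.3·0.6) / 0.49 = 0.18 / 0.49 = 0.367347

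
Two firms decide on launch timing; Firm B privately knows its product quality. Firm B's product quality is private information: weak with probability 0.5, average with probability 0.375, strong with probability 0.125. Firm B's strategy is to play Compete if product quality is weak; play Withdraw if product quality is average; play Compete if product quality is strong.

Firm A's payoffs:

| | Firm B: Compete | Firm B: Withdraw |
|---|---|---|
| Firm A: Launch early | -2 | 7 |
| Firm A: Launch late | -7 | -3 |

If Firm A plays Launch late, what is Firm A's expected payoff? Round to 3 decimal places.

E[Launch late] = 0.5·(-7) + 0.375·(-3) + 0.125·(-7) = (-3.5) + (-1.125) + (-0.875) = -5.5

-5.500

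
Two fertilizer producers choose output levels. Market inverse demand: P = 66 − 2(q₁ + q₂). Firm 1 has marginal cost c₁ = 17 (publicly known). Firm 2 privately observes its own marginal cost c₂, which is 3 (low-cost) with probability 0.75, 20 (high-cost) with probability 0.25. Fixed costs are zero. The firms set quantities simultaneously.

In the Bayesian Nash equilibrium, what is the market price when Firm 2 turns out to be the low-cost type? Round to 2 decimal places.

Type-c best response for Firm 2: q₂(c) = (66 − c)/4 − q₁/2.
Firm 1 maximizes expected profit; its first-order condition is 66 − 4q₁ − 2E[q₂] − 17 = 0.
Substituting E[q₂] and solving: E[c₂] = 7.25, so q₁ = (66 − 2·17 + 7.25)/6 = 6.54167.
q₂(low-cost) = 12.4792, so P = 66 − 2·(6.54167 + 12.4792) = 27.9583.

27.96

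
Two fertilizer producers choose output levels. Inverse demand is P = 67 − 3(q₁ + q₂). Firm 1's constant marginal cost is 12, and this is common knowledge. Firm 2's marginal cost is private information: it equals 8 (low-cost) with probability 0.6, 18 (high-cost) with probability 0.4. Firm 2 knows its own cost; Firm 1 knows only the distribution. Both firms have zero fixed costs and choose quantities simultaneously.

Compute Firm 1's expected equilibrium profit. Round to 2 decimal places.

112.04

Firm 2 with cost c maximizes (67 − 3(q₁+q₂) − c)·q₂, giving q₂(c) = (67 − c − 3q₁)/6.
E[c₂] = 0.6·8 + 0.4·18 = 12
Firm 1's FOC against E[q₂] yields q₁ = (67 − 2·12 + E[c₂])/9 = (67 − 24 + 12)/9 = 6.11111.
E[P] = 67 − 3·(q₁ + E[q₂]) = 30.3333; Firm 1's expected profit = (E[P] − 12)·q₁ = (30.3333 − 12)·6.11111 = 112.037.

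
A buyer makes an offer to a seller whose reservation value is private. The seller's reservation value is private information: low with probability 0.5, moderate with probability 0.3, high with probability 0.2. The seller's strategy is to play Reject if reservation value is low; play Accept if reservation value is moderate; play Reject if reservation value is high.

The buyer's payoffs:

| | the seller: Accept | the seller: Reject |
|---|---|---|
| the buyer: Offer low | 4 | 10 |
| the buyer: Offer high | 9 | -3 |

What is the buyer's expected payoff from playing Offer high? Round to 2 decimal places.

E[Offer high] = 0.5·(-3) + 0.3·9 + 0.2·(-3) = (-1.5) + 2.7 + (-0.6) = 0.6

0.60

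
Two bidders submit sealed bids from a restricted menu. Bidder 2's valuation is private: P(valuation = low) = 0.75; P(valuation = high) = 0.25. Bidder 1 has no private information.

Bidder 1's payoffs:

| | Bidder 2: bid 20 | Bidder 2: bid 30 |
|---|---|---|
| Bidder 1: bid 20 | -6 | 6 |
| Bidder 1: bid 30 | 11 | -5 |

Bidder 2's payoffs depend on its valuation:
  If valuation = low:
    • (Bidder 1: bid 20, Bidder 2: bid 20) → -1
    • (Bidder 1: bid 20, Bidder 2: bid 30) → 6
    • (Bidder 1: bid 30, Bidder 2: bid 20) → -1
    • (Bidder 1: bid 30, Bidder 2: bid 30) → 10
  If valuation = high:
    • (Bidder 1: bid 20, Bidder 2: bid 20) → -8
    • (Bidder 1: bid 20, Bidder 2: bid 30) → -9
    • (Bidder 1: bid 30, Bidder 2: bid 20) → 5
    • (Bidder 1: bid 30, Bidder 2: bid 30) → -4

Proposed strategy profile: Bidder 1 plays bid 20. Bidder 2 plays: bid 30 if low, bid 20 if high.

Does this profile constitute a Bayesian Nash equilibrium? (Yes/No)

Yes

Bidder 1 plays bid 20: E[bid 20] = 0.75·(6) + 0.25·(-6) = 3; E[bid 30] = -1. Best-responding. ✓
Bidder 2 (valuation low), facing bid 20: bid 20 gives -1, bid 30 gives 6. Proposed bid 30 is best. ✓
Bidder 2 (valuation high), facing bid 20: bid 20 gives -8, bid 30 gives -9. Proposed bid 20 is best. ✓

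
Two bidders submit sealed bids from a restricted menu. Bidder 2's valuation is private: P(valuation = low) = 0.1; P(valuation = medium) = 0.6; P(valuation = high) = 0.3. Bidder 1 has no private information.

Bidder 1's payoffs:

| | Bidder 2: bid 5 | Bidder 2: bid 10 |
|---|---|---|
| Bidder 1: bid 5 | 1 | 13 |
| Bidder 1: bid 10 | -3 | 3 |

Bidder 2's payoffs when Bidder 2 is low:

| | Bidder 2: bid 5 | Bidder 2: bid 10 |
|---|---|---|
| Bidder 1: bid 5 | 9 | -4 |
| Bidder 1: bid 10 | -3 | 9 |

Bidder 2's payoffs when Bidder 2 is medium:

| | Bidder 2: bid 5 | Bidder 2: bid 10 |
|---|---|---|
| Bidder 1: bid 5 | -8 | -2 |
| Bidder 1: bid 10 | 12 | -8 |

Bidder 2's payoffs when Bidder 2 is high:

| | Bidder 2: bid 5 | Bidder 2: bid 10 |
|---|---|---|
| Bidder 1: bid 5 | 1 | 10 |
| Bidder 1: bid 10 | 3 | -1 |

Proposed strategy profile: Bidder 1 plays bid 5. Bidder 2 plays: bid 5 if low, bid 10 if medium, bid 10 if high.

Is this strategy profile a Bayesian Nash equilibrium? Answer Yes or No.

A profile is a BNE iff every type of every player is best-responding given beliefs about the other side.
Bidder 1 plays bid 5: E[bid 5] = 0.1·(1) + 0.6·(13) + 0.3·(13) = 11.8; E[bid 10] = 2.4. Best-responding. ✓
Bidder 2 (valuation low), facing bid 5: bid 5 gives 9, bid 10 gives -4. Proposed bid 5 is best. ✓
Bidder 2 (valuation medium), facing bid 5: bid 5 gives -8, bid 10 gives -2. Proposed bid 10 is best. ✓
Bidder 2 (valuation high), facing bid 5: bid 5 gives 1, bid 10 gives 10. Proposed bid 10 is best. ✓

Yes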